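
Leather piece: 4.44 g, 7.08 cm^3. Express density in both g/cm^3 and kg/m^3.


Density = 4.44 / 7.08 = 0.627 g/cm^3
Convert: 0.627 x 1000 = 627 kg/m^3


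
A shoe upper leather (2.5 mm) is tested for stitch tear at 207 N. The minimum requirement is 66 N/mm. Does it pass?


STS = 207 / 2.5 = 82.8 N/mm
Minimum required: 66 N/mm
Passes: Yes


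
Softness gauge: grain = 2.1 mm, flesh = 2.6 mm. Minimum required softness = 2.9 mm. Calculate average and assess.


Average = (2.1 + 2.6) / 2 = 2.35 mm
Minimum = 2.9 mm
Meets requirement: No


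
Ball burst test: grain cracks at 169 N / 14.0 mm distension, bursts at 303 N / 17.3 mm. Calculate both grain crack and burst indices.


Crack index = 169 / 14.0 = 12.1 N/mm
Burst index = 303 / 17.3 = 17.5 N/mm


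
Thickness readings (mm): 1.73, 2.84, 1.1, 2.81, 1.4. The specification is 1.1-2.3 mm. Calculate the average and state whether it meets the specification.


Average = 1.98 mm
Within specification: Yes

Sum = 9.88
Average = 9.88 / 5 = 1.98 mm
Specification range: 1.1 to 2.3 mm
Within spec: Yes


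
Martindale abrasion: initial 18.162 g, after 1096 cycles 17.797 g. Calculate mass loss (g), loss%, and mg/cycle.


Loss = 18.162 - 17.797 = 0.365 g
Loss% = 0.365 / 18.162 x 100 = 2.01%
Rate = 0.365 / 1096 x 1000 = 0.333 mg/cycle


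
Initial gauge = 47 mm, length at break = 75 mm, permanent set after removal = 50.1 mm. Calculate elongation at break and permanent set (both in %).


Elongation at break = (75 - 47) / 47 x 100 = 59.6%
Permanent set = (50.1 - 47) / 47 x 100 = 6.6%


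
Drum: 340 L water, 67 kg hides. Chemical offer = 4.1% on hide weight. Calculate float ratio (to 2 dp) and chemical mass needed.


Float ratio = 340 / 67 = 5.07
Chemical = 67 x 4.1 / 100 = 2.747 kg


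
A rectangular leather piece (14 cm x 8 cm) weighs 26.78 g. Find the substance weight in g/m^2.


2391.1 g/m^2

Area = 14 x 8 = 112 cm^2
SW = 26.78 / 112 x 10000 = 2391.1 g/m^2


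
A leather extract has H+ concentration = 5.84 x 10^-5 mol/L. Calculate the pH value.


pH = -log10[H+]
pH = -log10(5.84 x 10^-5) = 4.23


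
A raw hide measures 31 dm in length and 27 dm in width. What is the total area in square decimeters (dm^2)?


837 dm^2

Area = length x width
Area = 31 x 27 = 837 dm^2


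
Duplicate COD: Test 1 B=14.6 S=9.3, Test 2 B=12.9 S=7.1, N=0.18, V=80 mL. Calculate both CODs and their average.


COD1 = (14.6 - 9.3) x 0.18 x 8000 / 80 = 95.4 mg/L
COD2 = (12.9 - 7.1) x 0.18 x 8000 / 80 = 104.4 mg/L
Average = (95.4 + 104.4) / 2 = 99.9 mg/L


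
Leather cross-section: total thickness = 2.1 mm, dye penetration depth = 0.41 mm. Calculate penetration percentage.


Penetration% = 0.41 / 2.1 x 100
Penetration = 19.5%


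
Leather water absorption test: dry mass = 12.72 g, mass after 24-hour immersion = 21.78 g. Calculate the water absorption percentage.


71.2%

Water absorbed = 21.78 - 12.72 = 9.06 g
WA% = 9.06 / 12.72 x 100 = 71.2%


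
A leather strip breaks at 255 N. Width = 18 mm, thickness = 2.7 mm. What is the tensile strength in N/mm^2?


5.25 N/mm^2


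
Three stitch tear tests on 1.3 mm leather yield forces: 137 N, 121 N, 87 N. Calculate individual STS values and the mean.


STS1 = 137 / 1.3 = 105.4 N/mm
STS2 = 121 / 1.3 = 93.1 N/mm
STS3 = 87 / 1.3 = 66.9 N/mm
Mean = (105.4 + 93.1 + 66.9) / 3 = 88.5 N/mm


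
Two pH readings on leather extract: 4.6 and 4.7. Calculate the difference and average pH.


Difference = |4.6 - 4.7| = 0.1
Average = (4.6 + 4.7) / 2 = 4.65


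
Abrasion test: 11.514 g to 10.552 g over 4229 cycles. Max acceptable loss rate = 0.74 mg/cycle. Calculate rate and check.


Loss = 11.514 - 10.552 = 0.962 g
Rate = 0.962 g / 4229 cycles x 1000 = 0.227 mg/cycle
Max = 0.74 mg/cycle
Passes: Yes


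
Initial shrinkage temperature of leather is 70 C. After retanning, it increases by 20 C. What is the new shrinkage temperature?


90 C

New Ts = 70 + 20 = 90 C


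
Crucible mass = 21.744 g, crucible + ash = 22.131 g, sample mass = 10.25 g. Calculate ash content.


Ash mass = 0.387 g
Ash content = 3.78%

Ash mass = 22.131 - 21.744 = 0.387 g
Ash% = 0.387 / 10.25 x 100 = 3.78%


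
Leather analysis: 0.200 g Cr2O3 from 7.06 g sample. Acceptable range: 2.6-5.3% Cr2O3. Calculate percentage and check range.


Cr2O3% = 0.200 / 7.06 x 100 = 2.83%
Acceptable range: 2.6 to 5.3%
Within range: Yes


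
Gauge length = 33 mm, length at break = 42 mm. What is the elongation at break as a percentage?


Extension = 42 - 33 = 9 mm
Elongation = 9 / 33 x 100 = 27.3%


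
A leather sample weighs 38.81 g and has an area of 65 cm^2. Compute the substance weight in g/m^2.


Substance weight = mass / area x 10000
SW = 38.81 / 65 x 10000
SW = 5970.8 g/m^2


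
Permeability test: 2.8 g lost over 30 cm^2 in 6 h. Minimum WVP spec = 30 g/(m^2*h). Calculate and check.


WVP = 155.56 g/(m^2*h)
Meets specification: Yes

WVP = 2.8 / (30 x 6) x 10000 = 155.56 g/(m^2*h)
Minimum: 30 g/(m^2*h)
Meets spec: Yes


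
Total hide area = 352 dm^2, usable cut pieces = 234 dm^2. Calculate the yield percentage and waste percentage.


Yield = 234 / 352 x 100 = 66.5%
Waste = 352 - 234 = 118 dm^2
Waste% = 100 - 66.5 = 33.5%


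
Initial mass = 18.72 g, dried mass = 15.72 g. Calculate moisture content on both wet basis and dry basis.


Moisture lost = 18.72 - 15.72 = 3.00 g
Wet basis MC = 3.00 / 18.72 x 100 = 16.0%
Dry basis MC = 3.00 / 15.72 x 100 = 19.1%


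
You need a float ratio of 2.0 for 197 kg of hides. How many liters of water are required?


Water = hide weight x target ratio
Water = 197 x 2.0 = 394.0 L


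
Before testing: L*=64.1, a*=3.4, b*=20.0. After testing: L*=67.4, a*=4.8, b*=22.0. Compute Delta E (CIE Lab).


dL = 67.4 - 64.1 = 3.3
da = 4.8 - 3.4 = 1.4
db = 22.0 - 20.0 = 2.0
dE = sqrt((3.3)^2 + (1.4)^2 + (2.0)^2) = 4.10


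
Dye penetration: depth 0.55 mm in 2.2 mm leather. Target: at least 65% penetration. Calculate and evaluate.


Penetration = 0.55 / 2.2 x 100 = 25.0%
Target: 65%
Meets target: No


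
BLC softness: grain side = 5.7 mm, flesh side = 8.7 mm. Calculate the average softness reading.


Average = (5.7 + 8.7) / 2
Average = 7.20 mm


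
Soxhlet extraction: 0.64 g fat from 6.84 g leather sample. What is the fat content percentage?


9.4%


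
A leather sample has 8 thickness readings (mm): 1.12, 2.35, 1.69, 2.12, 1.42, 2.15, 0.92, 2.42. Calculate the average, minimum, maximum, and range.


Sum = 14.19
Average = 14.19 / 8 = 1.77 mm
Minimum = 0.92 mm
Maximum = 2.42 mm
Range = 2.42 - 0.92 = 1.50 mm


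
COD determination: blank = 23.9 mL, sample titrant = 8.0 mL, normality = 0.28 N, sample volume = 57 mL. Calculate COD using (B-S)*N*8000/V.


COD = (23.9 - 8.0) x 0.28 x 8000 / 57
COD = 15.9 x 0.28 x 8000 / 57
COD = 624.8 mg/L


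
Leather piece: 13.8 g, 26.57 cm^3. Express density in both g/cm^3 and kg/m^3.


0.519 g/cm^3
519 kg/m^3

Density = 13.8 / 26.57 = 0.519 g/cm^3
Convert: 0.519 x 1000 = 519 kg/m^3


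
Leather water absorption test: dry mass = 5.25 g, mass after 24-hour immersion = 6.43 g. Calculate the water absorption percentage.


Water absorbed = 6.43 - 5.25 = 1.18 g
WA% = 1.18 / 5.25 x 100 = 22.5%


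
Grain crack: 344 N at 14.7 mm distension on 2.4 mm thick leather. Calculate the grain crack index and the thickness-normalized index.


Crack index = 23.4 N/mm
Normalized index = 9.8 N/mm per mm

Crack index = 344 / 14.7 = 23.4 N/mm
Normalized = 23.4 / 2.4 = 9.8 N/mm per mm


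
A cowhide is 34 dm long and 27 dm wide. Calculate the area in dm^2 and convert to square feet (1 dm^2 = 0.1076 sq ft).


918 dm^2
98.78 sq ft

Area = 34 x 27 = 918 dm^2
Conversion: 918 x 0.1076 = 98.78 sq ft


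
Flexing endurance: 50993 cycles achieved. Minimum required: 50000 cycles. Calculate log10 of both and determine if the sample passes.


log10(50993) = 4.71
log10(50000) = 4.70
Passes: Yes


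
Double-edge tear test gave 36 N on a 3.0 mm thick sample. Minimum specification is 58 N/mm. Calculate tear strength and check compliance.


Tear strength = 36 / 3.0 = 12.0 N/mm
Required minimum = 58 N/mm
Compliant: No


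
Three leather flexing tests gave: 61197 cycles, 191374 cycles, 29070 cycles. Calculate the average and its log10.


Average = (61197 + 191374 + 29070) / 3 = 93880 cycles
log10(93880) = 4.97


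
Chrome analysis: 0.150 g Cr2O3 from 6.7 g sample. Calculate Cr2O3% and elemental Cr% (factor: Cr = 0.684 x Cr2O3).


Cr2O3% = 0.150 / 6.7 x 100 = 2.24%
Cr% = 2.24 x 0.684 = 1.53%


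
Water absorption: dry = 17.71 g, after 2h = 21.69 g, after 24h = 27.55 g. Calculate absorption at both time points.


WA (2h) = (21.69 - 17.71) / 17.71 x 100 = 22.5%
WA (24h) = (27.55 - 17.71) / 17.71 x 100 = 55.6%


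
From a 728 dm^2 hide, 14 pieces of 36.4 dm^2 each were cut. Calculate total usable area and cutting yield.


Usable area = 509.6 dm^2
Yield = 70.0%

Total usable = 14 x 36.4 = 509.6 dm^2
Yield = 509.6 / 728 x 100 = 70.0%


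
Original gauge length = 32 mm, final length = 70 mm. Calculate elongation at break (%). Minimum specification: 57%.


Elongation = 118.8%
Meets spec: Yes

Extension = 70 - 32 = 38 mm
Elongation = 38 / 32 x 100 = 118.8%
Minimum required: 57%
Meets specification: Yes


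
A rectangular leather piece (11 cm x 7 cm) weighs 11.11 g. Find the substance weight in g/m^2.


1442.9 g/m^2

Area = 11 x 7 = 77 cm^2
SW = 11.11 / 77 x 10000 = 1442.9 g/m^2


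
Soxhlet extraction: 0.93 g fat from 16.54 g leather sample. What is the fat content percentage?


5.6%


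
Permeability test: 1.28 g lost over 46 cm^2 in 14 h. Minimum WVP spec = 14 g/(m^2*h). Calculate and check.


WVP = 19.88 g/(m^2*h)
Meets specification: Yes

WVP = 1.28 / (46 x 14) x 10000 = 19.88 g/(m^2*h)
Minimum: 14 g/(m^2*h)
Meets spec: Yes


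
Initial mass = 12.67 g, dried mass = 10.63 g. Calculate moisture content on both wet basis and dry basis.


Wet basis = 16.1%
Dry basis = 19.2%


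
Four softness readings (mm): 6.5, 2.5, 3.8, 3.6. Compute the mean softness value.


4.10 mm


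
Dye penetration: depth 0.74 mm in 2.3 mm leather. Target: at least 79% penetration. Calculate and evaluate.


Penetration = 32.2%
Meets target: No

Penetration = 0.74 / 2.3 x 100 = 32.2%
Target: 79%
Meets target: No


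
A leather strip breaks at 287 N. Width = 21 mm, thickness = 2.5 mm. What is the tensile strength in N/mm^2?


5.47 N/mm^2


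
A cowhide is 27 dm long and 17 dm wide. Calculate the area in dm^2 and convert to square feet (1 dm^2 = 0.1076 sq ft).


459 dm^2
49.39 sq ft


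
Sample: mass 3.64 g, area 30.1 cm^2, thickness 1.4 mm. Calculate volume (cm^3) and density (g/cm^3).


Volume = 4.214 cm^3
Density = 0.864 g/cm^3


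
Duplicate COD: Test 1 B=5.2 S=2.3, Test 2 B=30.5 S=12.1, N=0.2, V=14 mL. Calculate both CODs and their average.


COD1 = (5.2 - 2.3) x 0.2 x 8000 / 14 = 331.4 mg/L
COD2 = (30.5 - 12.1) x 0.2 x 8000 / 14 = 2102.9 mg/L
Average = (331.4 + 2102.9) / 2 = 1217.2 mg/L


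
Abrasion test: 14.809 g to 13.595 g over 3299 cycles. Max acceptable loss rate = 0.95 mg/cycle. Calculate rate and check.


Loss = 14.809 - 13.595 = 1.214 g
Rate = 1.214 g / 3299 cycles x 1000 = 0.368 mg/cycle
Max = 0.95 mg/cycle
Passes: Yes


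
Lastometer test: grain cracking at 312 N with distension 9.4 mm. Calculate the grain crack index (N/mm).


33.2 N/mm


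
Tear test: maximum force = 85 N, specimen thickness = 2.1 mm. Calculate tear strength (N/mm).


40.5 N/mm

Tear strength = force / thickness
Tear = 85 / 2.1 = 40.5 N/mm


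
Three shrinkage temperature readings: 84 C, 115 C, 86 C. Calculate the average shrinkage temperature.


Average = (84 + 115 + 86) / 3
Average = 285 / 3 = 95.0 C


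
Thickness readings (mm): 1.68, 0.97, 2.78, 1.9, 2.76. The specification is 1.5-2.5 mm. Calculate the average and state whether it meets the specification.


Sum = 10.09
Average = 10.09 / 5 = 2.02 mm
Specification range: 1.5 to 2.5 mm
Within spec: Yes


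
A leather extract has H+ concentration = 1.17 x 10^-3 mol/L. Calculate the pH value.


pH = -log10[H+]
pH = -log10(1.17 x 10^-3) = 2.93


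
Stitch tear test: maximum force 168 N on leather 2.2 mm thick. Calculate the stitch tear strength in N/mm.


Stitch tear strength = force / thickness
STS = 168 / 2.2 = 76.4 N/mm


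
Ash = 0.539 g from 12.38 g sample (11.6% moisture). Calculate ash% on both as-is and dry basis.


As-is ash = 4.35%
Dry-basis ash = 4.93%

As-is ash% = 0.539 / 12.38 x 100 = 4.35%
Dry mass = 12.38 x (100 - 11.6) / 100 = 10.94392 g
Dry-basis ash% = 0.539 / 10.94392 x 100 = 4.93%


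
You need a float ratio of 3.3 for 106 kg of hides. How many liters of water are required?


349.8 L

Water = hide weight x target ratio
Water = 106 x 3.3 = 349.8 L


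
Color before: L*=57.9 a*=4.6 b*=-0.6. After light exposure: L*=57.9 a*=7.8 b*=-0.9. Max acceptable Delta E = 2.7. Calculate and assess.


dL = 0.0, da = 3.2, db = -0.3
dE = sqrt((0.0)^2 + (3.2)^2 + (-0.3)^2) = 3.21
Max = 2.7
Passes: No


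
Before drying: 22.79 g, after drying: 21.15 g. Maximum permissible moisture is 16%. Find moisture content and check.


MC = (22.79 - 21.15) / 22.79 x 100 = 7.2%
Maximum: 16%
Acceptable: Yes


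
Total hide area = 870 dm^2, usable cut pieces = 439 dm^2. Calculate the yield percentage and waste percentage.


Yield = 439 / 870 x 100 = 50.5%
Waste = 870 - 439 = 431 dm^2
Waste% = 100 - 50.5 = 49.5%


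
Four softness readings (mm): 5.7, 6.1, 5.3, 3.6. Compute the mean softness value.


5.18 mm

Sum = 5.7 + 6.1 + 5.3 + 3.6
Mean = 20.7 / 4 = 5.18 mm


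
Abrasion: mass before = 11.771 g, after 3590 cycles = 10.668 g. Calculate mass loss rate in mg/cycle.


Mass loss = 11.771 - 10.668 = 1.103 g
Rate = 1.103 / 3590 x 1000 = 0.307 mg/cycle


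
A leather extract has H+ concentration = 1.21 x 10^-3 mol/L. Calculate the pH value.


pH = 2.92

pH = -log10[H+]
pH = -log10(1.21 x 10^-3) = 2.92


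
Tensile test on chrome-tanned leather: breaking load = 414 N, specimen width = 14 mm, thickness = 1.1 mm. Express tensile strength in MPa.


26.88 MPa

Cross-section = 14 x 1.1 = 15.4 mm^2
TS = 414 / 15.4 = 26.88 MPa
(1 N/mm^2 = 1 MPa)


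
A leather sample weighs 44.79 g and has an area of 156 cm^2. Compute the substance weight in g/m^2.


Substance weight = mass / area x 10000
SW = 44.79 / 156 x 10000
SW = 2871.2 g/m^2


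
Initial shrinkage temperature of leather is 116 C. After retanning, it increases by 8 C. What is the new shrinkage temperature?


New Ts = 116 + 8 = 124 C


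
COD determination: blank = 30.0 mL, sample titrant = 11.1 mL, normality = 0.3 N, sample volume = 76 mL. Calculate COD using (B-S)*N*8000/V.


COD = (30.0 - 11.1) x 0.3 x 8000 / 76
COD = 18.9 x 0.3 x 8000 / 76
COD = 596.8 mg/L


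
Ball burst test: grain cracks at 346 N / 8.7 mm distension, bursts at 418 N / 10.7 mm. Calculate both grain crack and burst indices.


Crack index = 346 / 8.7 = 39.8 N/mm
Burst index = 418 / 10.7 = 39.1 N/mm


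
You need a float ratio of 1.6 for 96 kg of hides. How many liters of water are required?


Water = hide weight x target ratio
Water = 96 x 1.6 = 153.6 L


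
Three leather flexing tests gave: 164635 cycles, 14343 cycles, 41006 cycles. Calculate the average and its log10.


Average = 73328 cycles
log10 = 4.87

Average = (164635 + 14343 + 41006) / 3 = 73328 cycles
log10(73328) = 4.87


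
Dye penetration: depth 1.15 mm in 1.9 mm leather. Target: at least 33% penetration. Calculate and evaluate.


Penetration = 1.15 / 1.9 x 100 = 60.5%
Target: 33%
Meets target: Yes


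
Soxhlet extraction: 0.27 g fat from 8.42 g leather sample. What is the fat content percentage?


Fat content = 0.27 / 8.42 x 100
Fat = 3.2%


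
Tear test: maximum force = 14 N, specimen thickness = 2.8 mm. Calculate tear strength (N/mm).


5.0 N/mm


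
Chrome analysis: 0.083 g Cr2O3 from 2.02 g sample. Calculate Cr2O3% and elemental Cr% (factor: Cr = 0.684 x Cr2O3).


Cr2O3% = 0.083 / 2.02 x 100 = 4.11%
Cr% = 4.11 x 0.684 = 2.81%


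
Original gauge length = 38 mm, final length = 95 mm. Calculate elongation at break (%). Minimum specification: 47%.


Extension = 95 - 38 = 57 mm
Elongation = 57 / 38 x 100 = 150.0%
Minimum required: 47%
Meets specification: Yes


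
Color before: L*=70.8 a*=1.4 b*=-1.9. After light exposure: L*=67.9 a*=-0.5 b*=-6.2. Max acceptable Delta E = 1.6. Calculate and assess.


dL = -2.9, da = -1.9, db = -4.3
dE = sqrt((-2.9)^2 + (-1.9)^2 + (-4.3)^2) = 5.52
Max = 1.6
Passes: No


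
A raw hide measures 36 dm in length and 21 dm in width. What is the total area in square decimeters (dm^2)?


Area = length x width
Area = 36 x 21 = 756 dm^2


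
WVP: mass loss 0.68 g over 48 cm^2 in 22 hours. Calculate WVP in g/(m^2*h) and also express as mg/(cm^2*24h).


WVP = 6.44 g/(m^2*h)
Daily rate = 15.45 mg/(cm^2*24h)


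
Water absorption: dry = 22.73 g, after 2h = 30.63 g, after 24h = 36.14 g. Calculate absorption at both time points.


WA (2h) = (30.63 - 22.73) / 22.73 x 100 = 34.8%
WA (24h) = (36.14 - 22.73) / 22.73 x 100 = 59.0%


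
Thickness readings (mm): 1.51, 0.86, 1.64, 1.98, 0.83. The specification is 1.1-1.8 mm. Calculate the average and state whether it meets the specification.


Average = 1.36 mm
Within specification: Yes

Sum = 6.82
Average = 6.82 / 5 = 1.36 mm
Specification range: 1.1 to 1.8 mm
Within spec: Yes


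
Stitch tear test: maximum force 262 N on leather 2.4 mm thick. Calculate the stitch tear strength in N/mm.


109.2 N/mm

Stitch tear strength = force / thickness
STS = 262 / 2.4 = 109.2 N/mm


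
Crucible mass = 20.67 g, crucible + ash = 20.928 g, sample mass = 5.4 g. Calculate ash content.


Ash mass = 20.928 - 20.67 = 0.258 g
Ash% = 0.258 / 5.4 x 100 = 4.78%


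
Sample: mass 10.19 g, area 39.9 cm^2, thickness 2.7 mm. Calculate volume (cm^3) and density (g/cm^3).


Volume = 10.773 cm^3
Density = 0.946 g/cm^3

Thickness in cm = 2.7 / 10 = 0.27 cm
Volume = 39.9 x 0.27 = 10.773 cm^3
Density = 10.19 / 10.773 = 0.946 g/cm^3


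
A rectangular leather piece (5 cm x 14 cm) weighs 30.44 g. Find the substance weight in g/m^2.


Area = 5 x 14 = 70 cm^2
SW = 30.44 / 70 x 10000 = 4348.6 g/m^2


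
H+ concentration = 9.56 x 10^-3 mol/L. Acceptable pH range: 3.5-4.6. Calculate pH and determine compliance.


pH = 2.02
Compliant: No


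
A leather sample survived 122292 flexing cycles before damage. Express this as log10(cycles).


log10(122292) = 5.09


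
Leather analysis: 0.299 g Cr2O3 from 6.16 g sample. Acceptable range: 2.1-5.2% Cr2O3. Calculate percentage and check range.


Cr2O3 = 4.85%
Within range: Yes

Cr2O3% = 0.299 / 6.16 x 100 = 4.85%
Acceptable range: 2.1 to 5.2%
Within range: Yes


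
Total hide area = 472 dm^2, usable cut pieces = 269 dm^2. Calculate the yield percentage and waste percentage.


Yield = 57.0%
Waste = 43.0%


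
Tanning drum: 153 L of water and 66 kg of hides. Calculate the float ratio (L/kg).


Float ratio = water / hide weight
Ratio = 153 / 66 = 2.3


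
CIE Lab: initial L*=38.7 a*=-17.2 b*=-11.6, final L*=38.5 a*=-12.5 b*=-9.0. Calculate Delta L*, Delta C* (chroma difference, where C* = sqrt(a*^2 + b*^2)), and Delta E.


Delta L* = -0.2
Delta C* = -5.34
Delta E = 5.37


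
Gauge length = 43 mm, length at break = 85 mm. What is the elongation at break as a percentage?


97.7%

Extension = 85 - 43 = 42 mm
Elongation = 42 / 43 x 100 = 97.7%


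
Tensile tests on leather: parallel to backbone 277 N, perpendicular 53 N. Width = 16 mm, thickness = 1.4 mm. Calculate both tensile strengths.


Parallel = 12.37 N/mm^2
Perpendicular = 2.37 N/mm^2

Area = 16 x 1.4 = 22.4 mm^2
TS (parallel) = 277 / 22.4 = 12.37 N/mm^2
TS (perpendicular) = 53 / 22.4 = 2.37 N/mm^2


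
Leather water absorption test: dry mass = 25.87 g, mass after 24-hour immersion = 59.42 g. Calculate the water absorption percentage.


129.7%

Water absorbed = 59.42 - 25.87 = 33.55 g
WA% = 33.55 / 25.87 x 100 = 129.7%


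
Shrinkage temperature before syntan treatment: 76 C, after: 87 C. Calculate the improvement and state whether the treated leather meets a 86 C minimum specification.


Improvement = 11 C
Meets 86 C spec: Yes


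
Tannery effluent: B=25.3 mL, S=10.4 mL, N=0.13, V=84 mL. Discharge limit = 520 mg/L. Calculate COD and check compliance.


COD = (25.3 - 10.4) x 0.13 x 8000 / 84 = 184.5 mg/L
Limit: 520 mg/L
Compliant: Yes


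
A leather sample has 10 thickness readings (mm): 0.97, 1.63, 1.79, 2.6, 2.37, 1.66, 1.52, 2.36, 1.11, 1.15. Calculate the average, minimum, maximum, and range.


Average = 1.72 mm
Min = 0.97 mm
Max = 2.6 mm
Range = 1.63 mm

Sum = 17.16
Average = 17.16 / 10 = 1.72 mm
Minimum = 0.97 mm
Maximum = 2.6 mm
Range = 2.6 - 0.97 = 1.63 mm


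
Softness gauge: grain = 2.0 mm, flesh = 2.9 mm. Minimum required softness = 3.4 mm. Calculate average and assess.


Average = (2.0 + 2.9) / 2 = 2.45 mm
Minimum = 3.4 mm
Meets requirement: No


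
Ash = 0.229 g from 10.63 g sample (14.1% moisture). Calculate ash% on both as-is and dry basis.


As-is ash% = 0.229 / 10.63 x 100 = 2.15%
Dry mass = 10.63 x (100 - 14.1) / 100 = 9.13117 g
Dry-basis ash% = 0.229 / 9.13117 x 100 = 2.51%


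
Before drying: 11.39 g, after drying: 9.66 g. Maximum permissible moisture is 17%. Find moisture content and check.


Moisture content = 15.2%
Acceptable: Yes

MC = (11.39 - 9.66) / 11.39 x 100 = 15.2%
Maximum: 17%
Acceptable: Yes


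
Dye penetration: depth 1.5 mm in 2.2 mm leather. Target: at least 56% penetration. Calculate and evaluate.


Penetration = 68.2%
Meets target: Yes


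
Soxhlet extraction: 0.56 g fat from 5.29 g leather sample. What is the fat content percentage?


10.6%


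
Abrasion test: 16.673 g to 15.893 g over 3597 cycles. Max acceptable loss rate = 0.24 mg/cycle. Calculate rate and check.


Rate = 0.217 mg/cycle
Passes: Yes

Loss = 16.673 - 15.893 = 0.780 g
Rate = 0.780 g / 3597 cycles x 1000 = 0.217 mg/cycle
Max = 0.24 mg/cycle
Passes: Yes


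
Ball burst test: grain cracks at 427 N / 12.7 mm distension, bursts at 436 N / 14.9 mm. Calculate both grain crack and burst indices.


Crack index = 427 / 12.7 = 33.6 N/mm
Burst index = 436 / 14.9 = 29.3 N/mm


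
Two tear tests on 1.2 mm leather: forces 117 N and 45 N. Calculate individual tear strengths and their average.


Tear 1 = 97.5 N/mm
Tear 2 = 37.5 N/mm
Average = 67.5 N/mm

Tear 1 = 117 / 1.2 = 97.5 N/mm
Tear 2 = 45 / 1.2 = 37.5 N/mm
Average = (97.5 + 37.5) / 2 = 67.5 N/mm


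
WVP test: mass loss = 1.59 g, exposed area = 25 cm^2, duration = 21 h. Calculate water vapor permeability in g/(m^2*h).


30.29 g/(m^2*h)

WVP = mass_loss / (area x time) x 10000
WVP = 1.59 / (25 x 21) x 10000
WVP = 1.59 / 525 x 10000 = 30.29 g/(m^2*h)


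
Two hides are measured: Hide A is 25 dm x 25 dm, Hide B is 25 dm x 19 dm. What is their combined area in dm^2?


1100 dm^2


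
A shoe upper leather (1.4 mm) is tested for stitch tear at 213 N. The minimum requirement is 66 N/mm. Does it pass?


STS = 152.1 N/mm
Passes: Yes


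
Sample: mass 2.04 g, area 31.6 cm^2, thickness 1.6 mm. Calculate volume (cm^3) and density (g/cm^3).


Thickness in cm = 1.6 / 10 = 0.16 cm
Volume = 31.6 x 0.16 = 5.056 cm^3
Density = 2.04 / 5.056 = 0.403 g/cm^3


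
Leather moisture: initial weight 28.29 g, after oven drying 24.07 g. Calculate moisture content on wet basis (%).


Moisture = 28.29 - 24.07 = 4.22 g
MC = 4.22 / 28.29 x 100 = 14.9%


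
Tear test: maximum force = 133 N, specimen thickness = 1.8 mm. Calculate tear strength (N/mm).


Tear strength = force / thickness
Tear = 133 / 1.8 = 73.9 N/mm


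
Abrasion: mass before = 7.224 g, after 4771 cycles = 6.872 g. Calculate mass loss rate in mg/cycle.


Mass loss = 7.224 - 6.872 = 0.352 g
Rate = 0.352 / 4771 x 1000 = 0.074 mg/cycle


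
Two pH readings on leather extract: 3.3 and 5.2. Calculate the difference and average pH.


Difference = 1.9
Average pH = 4.25

Difference = |3.3 - 5.2| = 1.9
Average = (3.3 + 5.2) / 2 = 4.25


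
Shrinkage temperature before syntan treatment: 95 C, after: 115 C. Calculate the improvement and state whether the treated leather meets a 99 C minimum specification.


Improvement = 115 - 95 = 20 C
Spec check: 115 C >= 99 C? Yes


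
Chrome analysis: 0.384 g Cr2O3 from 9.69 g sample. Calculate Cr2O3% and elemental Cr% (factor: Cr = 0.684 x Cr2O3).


Cr2O3% = 0.384 / 9.69 x 100 = 3.96%
Cr% = 3.96 x 0.684 = 2.71%


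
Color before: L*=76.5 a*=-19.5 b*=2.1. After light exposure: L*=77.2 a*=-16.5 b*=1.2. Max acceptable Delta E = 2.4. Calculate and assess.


dL = 0.7, da = 3.0, db = -0.9
dE = sqrt((0.7)^2 + (3.0)^2 + (-0.9)^2) = 3.21
Max = 2.4
Passes: No


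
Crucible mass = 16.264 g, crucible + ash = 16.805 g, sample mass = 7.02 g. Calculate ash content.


Ash mass = 16.805 - 16.264 = 0.541 g
Ash% = 0.541 / 7.02 x 100 = 7.71%


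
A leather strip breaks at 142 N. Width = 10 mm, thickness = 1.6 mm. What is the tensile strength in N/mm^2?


Cross-sectional area = 10 x 1.6 = 16.0 mm^2
Tensile strength = 142 / 16.0 = 8.88 N/mm^2


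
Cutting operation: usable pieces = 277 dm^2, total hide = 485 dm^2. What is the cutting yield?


57.1%

Yield = usable / total x 100
Yield = 277 / 485 x 100 = 57.1%


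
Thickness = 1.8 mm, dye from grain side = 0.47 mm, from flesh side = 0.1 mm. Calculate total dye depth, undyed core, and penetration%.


Total dyed = 0.47 + 0.1 = 0.57 mm
Undyed core = 1.8 - 0.57 = 1.23 mm
Penetration = 0.57 / 1.8 x 100 = 31.7%


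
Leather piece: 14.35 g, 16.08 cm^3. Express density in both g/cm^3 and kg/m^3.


0.892 g/cm^3
892 kg/m^3


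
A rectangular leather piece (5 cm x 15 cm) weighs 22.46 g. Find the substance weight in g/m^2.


Area = 5 x 15 = 75 cm^2
SW = 22.46 / 75 x 10000 = 2994.7 g/m^2


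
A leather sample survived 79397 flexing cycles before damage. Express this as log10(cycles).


log10(79397) = 4.90


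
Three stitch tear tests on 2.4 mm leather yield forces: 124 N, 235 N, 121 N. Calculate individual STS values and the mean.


STS1 = 51.7 N/mm
STS2 = 97.9 N/mm
STS3 = 50.4 N/mm
Mean = 66.7 N/mm

STS1 = 124 / 2.4 = 51.7 N/mm
STS2 = 235 / 2.4 = 97.9 N/mm
STS3 = 121 / 2.4 = 50.4 N/mm
Mean = (51.7 + 97.9 + 50.4) / 3 = 66.7 N/mm


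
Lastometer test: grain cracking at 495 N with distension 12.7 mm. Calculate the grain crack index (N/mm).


39.0 N/mm


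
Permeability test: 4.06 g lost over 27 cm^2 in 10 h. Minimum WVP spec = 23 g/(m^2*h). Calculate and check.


WVP = 150.37 g/(m^2*h)
Meets specification: Yes


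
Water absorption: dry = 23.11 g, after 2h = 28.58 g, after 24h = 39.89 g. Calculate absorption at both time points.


2h absorption = 23.7%
24h absorption = 72.6%


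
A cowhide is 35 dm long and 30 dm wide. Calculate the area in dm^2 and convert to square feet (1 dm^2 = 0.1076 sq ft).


1050 dm^2
112.98 sq ft


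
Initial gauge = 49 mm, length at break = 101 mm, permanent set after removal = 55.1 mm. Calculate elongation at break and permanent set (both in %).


Elongation at break = 106.1%
Permanent set = 12.4%

Elongation at break = (101 - 49) / 49 x 100 = 106.1%
Permanent set = (55.1 - 49) / 49 x 100 = 12.4%


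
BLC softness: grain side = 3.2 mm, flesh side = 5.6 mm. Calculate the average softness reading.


4.40 mm


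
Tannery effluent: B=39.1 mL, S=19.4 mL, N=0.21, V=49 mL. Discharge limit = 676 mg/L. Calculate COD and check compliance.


COD = 675.4 mg/L
Compliant: Yes

COD = (39.1 - 19.4) x 0.21 x 8000 / 49 = 675.4 mg/L
Limit: 676 mg/L
Compliant: Yes


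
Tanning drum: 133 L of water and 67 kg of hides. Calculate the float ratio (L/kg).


Float ratio = water / hide weight
Ratio = 133 / 67 = 2.0


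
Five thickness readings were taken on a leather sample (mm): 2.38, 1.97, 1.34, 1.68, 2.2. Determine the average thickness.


Sum = 2.38 + 1.97 + 1.34 + 1.68 + 2.2 = 9.57
Average = 9.57 / 5 = 1.91 mm


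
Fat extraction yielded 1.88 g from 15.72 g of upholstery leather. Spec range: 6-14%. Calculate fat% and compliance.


Fat content = 12.0%
Compliant: Yes

Fat% = 1.88 / 15.72 x 100 = 12.0%
Spec range: 6-14%
Compliant: Yes


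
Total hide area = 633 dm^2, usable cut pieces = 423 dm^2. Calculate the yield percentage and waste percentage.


Yield = 423 / 633 x 100 = 66.8%
Waste = 633 - 423 = 210 dm^2
Waste% = 100 - 66.8 = 33.2%


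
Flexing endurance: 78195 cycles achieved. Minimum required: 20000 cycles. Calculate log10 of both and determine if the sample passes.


Achieved: log10 = 4.89
Required: log10 = 4.30
Passes: Yes


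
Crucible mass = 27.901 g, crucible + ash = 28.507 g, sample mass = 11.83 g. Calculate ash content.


Ash mass = 0.606 g
Ash content = 5.12%


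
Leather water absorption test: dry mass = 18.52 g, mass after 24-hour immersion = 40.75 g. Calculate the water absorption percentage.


120.0%

Water absorbed = 40.75 - 18.52 = 22.23 g
WA% = 22.23 / 18.52 x 100 = 120.0%


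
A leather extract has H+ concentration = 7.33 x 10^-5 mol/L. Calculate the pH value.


pH = 4.13

pH = -log10[H+]
pH = -log10(7.33 x 10^-5) = 4.13


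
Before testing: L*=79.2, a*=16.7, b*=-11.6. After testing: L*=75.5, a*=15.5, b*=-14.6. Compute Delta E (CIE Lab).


dL = 75.5 - 79.2 = -3.7
da = 15.5 - 16.7 = -1.2
db = -14.6 - (-11.6) = -3.0
dE = sqrt((-3.7)^2 + (-1.2)^2 + (-3.0)^2) = 4.91


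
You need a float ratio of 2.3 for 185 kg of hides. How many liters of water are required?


425.5 L


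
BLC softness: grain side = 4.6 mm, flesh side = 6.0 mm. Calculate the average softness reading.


5.30 mm

Average = (4.6 + 6.0) / 2
Average = 5.30 mm


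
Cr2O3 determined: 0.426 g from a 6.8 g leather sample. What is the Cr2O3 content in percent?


6.26%

Cr2O3% = 0.426 / 6.8 x 100
Cr2O3% = 6.26%


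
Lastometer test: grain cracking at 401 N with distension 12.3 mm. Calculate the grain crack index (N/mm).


Grain crack index = force / distension
Index = 401 / 12.3 = 32.6 N/mm


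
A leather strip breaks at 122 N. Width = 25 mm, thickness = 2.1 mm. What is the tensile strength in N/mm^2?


Cross-sectional area = 25 x 2.1 = 52.5 mm^2
Tensile strength = 122 / 52.5 = 2.32 N/mm^2


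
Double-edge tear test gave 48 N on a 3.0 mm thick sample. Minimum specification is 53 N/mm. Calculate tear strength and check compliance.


Tear strength = 16.0 N/mm
Compliant: No


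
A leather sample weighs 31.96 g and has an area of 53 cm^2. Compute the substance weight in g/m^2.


6030.2 g/m^2


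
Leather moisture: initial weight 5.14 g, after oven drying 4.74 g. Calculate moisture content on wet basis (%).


7.8%

Moisture = 5.14 - 4.74 = 0.40 g
MC = 0.40 / 5.14 x 100 = 7.8%


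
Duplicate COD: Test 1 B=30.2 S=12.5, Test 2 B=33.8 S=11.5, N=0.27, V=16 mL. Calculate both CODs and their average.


COD1 = 2389.5 mg/L
COD2 = 3010.5 mg/L
Average = 2700.0 mg/L


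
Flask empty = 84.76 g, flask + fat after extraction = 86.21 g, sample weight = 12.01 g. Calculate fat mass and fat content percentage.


Fat mass = 1.45 g
Fat content = 12.1%


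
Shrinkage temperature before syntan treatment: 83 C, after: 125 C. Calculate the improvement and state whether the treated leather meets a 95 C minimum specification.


Improvement = 42 C
Meets 95 C spec: Yes


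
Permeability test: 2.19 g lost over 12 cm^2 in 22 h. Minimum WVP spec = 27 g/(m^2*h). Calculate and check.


WVP = 82.95 g/(m^2*h)
Meets specification: Yes


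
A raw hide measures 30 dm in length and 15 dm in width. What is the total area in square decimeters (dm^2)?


Area = length x width
Area = 30 x 15 = 450 dm^2


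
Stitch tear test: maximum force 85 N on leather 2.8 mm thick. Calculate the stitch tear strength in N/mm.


30.4 N/mm


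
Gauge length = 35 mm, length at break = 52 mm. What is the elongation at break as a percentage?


Extension = 52 - 35 = 17 mm
Elongation = 17 / 35 x 100 = 48.6%


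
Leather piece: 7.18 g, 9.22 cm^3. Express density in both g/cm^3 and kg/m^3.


Density = 7.18 / 9.22 = 0.779 g/cm^3
Convert: 0.779 x 1000 = 779 kg/m^3


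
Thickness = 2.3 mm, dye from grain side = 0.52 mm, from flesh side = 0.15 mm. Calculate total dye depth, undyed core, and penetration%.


Total dyed = 0.52 + 0.15 = 0.67 mm
Undyed core = 2.3 - 0.67 = 1.63 mm
Penetration = 0.67 / 2.3 x 100 = 29.1%


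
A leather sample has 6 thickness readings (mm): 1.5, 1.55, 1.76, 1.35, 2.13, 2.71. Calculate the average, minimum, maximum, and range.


Average = 1.83 mm
Min = 1.35 mm
Max = 2.71 mm
Range = 1.36 mm


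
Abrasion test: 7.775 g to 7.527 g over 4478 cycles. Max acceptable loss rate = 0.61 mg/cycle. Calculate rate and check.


Rate = 0.055 mg/cycle
Passes: Yes


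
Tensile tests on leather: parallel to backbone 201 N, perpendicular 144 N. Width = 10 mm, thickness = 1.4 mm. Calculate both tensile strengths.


Area = 10 x 1.4 = 14.0 mm^2
TS (parallel) = 201 / 14.0 = 14.36 N/mm^2
TS (perpendicular) = 144 / 14.0 = 10.29 N/mm^2


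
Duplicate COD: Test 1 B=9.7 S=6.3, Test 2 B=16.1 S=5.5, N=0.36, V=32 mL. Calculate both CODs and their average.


COD1 = (9.7 - 6.3) x 0.36 x 8000 / 32 = 306.0 mg/L
COD2 = (16.1 - 5.5) x 0.36 x 8000 / 32 = 954.0 mg/L
Average = (306.0 + 954.0) / 2 = 630.0 mg/L


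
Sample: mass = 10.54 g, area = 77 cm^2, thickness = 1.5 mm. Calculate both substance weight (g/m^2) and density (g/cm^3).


SW = 10.54 / 77 x 10000 = 1368.8 g/m^2
Volume = 77 x 1.5 / 10 = 11.55 cm^3
Density = 10.54 / 11.55 = 0.913 g/cm^3


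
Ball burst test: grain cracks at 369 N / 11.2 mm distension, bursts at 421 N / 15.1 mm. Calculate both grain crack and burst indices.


Crack index = 369 / 11.2 = 32.9 N/mm
Burst index = 421 / 15.1 = 27.9 N/mm


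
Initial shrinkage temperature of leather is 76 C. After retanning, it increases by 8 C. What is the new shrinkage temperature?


84 C


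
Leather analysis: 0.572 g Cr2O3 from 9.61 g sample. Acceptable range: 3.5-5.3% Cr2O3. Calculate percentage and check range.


Cr2O3% = 0.572 / 9.61 x 100 = 5.95%
Acceptable range: 3.5 to 5.3%
Within range: No


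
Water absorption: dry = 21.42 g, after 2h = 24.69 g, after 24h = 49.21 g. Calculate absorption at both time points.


2h absorption = 15.3%
24h absorption = 129.7%


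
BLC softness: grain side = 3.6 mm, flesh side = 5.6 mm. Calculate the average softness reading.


4.60 mm


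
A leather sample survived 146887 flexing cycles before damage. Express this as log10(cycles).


5.17

log10(146887) = 5.17


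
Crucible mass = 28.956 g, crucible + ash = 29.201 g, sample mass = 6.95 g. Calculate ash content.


Ash mass = 29.201 - 28.956 = 0.245 g
Ash% = 0.245 / 6.95 x 100 = 3.53%


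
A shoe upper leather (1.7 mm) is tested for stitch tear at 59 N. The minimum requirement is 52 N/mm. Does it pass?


STS = 34.7 N/mm
Passes: No


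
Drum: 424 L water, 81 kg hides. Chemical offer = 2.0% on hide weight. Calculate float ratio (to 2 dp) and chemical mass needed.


Float ratio = 424 / 81 = 5.23
Chemical = 81 x 2.0 / 100 = 1.62 kg


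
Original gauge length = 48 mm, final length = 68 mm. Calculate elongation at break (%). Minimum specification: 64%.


Elongation = 41.7%
Meets spec: No


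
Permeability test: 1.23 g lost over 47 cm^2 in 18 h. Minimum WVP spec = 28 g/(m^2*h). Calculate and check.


WVP = 14.54 g/(m^2*h)
Meets specification: No


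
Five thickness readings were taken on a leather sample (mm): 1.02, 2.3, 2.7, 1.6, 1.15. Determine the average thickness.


Sum = 1.02 + 2.3 + 2.7 + 1.6 + 1.15 = 8.77
Average = 8.77 / 5 = 1.75 mm


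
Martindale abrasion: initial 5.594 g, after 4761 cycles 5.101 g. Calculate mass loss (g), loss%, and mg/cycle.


Loss = 5.594 - 5.101 = 0.493 g
Loss% = 0.493 / 5.594 x 100 = 8.81%
Rate = 0.493 / 4761 x 1000 = 0.104 mg/cycle


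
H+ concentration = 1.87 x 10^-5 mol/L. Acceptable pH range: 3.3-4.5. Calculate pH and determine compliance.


pH = 4.73
Compliant: No

pH = -log10(1.87 x 10^-5) = 4.73
Range: 3.3 to 4.5
Compliant: No


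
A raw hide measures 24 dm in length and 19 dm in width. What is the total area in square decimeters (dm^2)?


456 dm^2

Area = length x width
Area = 24 x 19 = 456 dm^2


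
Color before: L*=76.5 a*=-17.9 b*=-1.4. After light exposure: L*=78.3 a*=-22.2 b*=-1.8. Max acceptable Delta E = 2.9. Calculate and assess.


Delta E = 4.68
Passes: No

dL = 1.8, da = -4.3, db = -0.4
dE = sqrt((1.8)^2 + (-4.3)^2 + (-0.4)^2) = 4.68
Max = 2.9
Passes: No


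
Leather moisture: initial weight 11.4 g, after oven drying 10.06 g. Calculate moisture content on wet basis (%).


Moisture = 11.4 - 10.06 = 1.34 g
MC = 1.34 / 11.4 x 100 = 11.8%


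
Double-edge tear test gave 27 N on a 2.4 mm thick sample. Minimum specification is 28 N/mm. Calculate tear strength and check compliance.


Tear strength = 11.3 N/mm
Compliant: No


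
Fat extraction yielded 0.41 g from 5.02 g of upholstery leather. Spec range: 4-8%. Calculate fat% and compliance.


Fat content = 8.2%
Compliant: No


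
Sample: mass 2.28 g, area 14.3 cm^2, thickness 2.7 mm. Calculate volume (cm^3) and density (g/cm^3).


Thickness in cm = 2.7 / 10 = 0.27 cm
Volume = 14.3 x 0.27 = 3.861 cm^3
Density = 2.28 / 3.861 = 0.591 g/cm^3


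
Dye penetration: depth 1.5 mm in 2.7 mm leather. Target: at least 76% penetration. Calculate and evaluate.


Penetration = 55.6%
Meets target: No

Penetration = 1.5 / 2.7 x 100 = 55.6%
Target: 76%
Meets target: No


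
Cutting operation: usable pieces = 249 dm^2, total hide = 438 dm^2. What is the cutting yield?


Yield = usable / total x 100
Yield = 249 / 438 x 100 = 56.8%


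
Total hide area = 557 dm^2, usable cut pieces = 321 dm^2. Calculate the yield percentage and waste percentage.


Yield = 321 / 557 x 100 = 57.6%
Waste = 557 - 321 = 236 dm^2
Waste% = 100 - 57.6 = 42.4%


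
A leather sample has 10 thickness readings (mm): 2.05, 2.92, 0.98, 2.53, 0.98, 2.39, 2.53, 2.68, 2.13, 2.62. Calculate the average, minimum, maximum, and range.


Average = 2.18 mm
Min = 0.98 mm
Max = 2.92 mm
Range = 1.94 mm

Sum = 21.81
Average = 21.81 / 10 = 2.18 mm
Minimum = 0.98 mm
Maximum = 2.92 mm
Range = 2.92 - 0.98 = 1.94 mm


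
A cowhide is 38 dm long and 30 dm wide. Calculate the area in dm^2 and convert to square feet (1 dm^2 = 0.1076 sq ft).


Area = 38 x 30 = 1140 dm^2
Conversion: 1140 x 0.1076 = 122.66 sq ft


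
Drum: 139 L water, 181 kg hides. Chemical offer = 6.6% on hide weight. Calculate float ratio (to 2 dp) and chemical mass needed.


Float ratio = 139 / 181 = 0.77
Chemical = 181 x 6.6 / 100 = 11.946 kg


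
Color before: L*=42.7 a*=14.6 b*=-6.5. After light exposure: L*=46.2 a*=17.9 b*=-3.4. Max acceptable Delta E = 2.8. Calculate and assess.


dL = 3.5, da = 3.3, db = 3.1
dE = sqrt((3.5)^2 + (3.3)^2 + (3.1)^2) = 5.72
Max = 2.8
Passes: No


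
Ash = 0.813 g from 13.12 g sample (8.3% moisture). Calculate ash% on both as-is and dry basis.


As-is ash = 6.20%
Dry-basis ash = 6.76%


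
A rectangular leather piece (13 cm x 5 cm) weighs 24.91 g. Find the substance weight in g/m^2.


3832.3 g/m^2

Area = 13 x 5 = 65 cm^2
SW = 24.91 / 65 x 10000 = 3832.3 g/m^2


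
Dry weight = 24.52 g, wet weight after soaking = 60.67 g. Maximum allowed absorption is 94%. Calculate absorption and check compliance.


WA = (60.67 - 24.52) / 24.52 x 100 = 147.4%
Maximum allowed: 94%
Compliant: No
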